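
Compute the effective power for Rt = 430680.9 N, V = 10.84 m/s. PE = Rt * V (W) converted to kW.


Formula: PE = Rt * V / 1000 (kW)
Step 1 — PE (W) = 430680.9 * 10.84 = 4668580.956 W
Step 2 — PE (kW) = 4668580.956 / 1000 ≈ 4668.6 kW (5 s.f.)

4668.6 kW


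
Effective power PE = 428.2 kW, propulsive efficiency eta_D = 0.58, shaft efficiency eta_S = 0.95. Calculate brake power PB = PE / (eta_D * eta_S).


Formula: PB = PE / (eta_D * eta_S)
Step 1 — combined efficiency = eta_D * eta_S = 0.58 * 0.95 = 0.551
Step 2 — PB = 428.2 / 0.551 ≈ 777.13 kW (5 s.f.)

777.13 kW


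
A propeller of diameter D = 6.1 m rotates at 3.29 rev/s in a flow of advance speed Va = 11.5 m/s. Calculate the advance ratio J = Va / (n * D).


Formula: J = Va / (n * D)
Step 1 — n * D = 3.29 * 6.1 = 20.069
Step 2 — J = 11.5 / 20.069 ≈ 0.57302 (5 s.f.)

0.57302


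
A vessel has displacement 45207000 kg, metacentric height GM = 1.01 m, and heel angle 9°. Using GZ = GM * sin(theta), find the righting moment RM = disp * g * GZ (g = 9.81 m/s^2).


Formula: GZ = GM * sin(theta); RM = disp * g * GZ
Step 1 — GZ = 1.01 * sin(9°) = 1.01 * 0.156434 = 0.157998 m
Step 2 — RM = 45207000 * 9.81 * 0.157998 ≈ 70069000 N·m (5 s.f.)

70069000 N·m


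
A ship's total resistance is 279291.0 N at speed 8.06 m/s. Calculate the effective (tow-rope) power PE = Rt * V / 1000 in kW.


Formula: PE = Rt * V / 1000 (kW)
Step 1 — PE (W) = 279291.0 * 8.06 = 2251085.46 W
Step 2 — PE (kW) = 2251085.46 / 1000 ≈ 2251.1 kW (5 s.f.)

2251.1 kW


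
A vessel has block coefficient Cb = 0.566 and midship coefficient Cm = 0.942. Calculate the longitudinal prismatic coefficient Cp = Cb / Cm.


Formula: Cp = Cb / Cm
Substituting: Cp = 0.566 / 0.942
Result: Cp ≈ 0.60085 (5 s.f.)

0.60085


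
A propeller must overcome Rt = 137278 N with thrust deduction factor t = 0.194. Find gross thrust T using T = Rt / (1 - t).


Formula: T = Rt / (1 - t)
Step 1 — (1 - t) = 1 - 0.194 = 0.806
Step 2 — T = 137278 / 0.806 ≈ 170320 N (5 s.f.)

170320 N


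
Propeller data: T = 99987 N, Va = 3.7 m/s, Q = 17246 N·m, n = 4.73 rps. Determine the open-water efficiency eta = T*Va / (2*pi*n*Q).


Formula: eta = T * Va / (2 * pi * n * Q)
Step 1 — numerator = T * Va = 99987 * 3.7 = 369951.9
Step 2 — 2 * pi * n = 2 * pi * 4.73 = 29.719467
Step 3 — denominator = 29.719467 * 17246 = 512541.93
Step 4 — eta = 369951.9 / 512541.93 ≈ 0.72180 (5 s.f.)

0.72180


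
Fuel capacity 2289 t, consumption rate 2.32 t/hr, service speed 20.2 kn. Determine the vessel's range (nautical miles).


Formula: endurance = fuel / rate; range = endurance * speed
Step 1 — endurance = 2289 / 2.32 = 986.6379 hours
Step 2 — range = 986.6379 * 20.2 ≈ 19930 nautical miles (5 s.f.)

19930 NM


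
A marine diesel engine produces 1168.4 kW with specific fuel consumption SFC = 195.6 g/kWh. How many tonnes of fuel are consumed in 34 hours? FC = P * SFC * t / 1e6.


Formula: FC (tonnes) = P * SFC * t / 1,000,000
Step 1 — P * SFC * t = 1168.4 * 195.6 * 34 = 7770327.36 g
Step 2 — FC (tonnes) = 7770327.36 / 1,000,000 ≈ 7.7703 tonnes (5 s.f.)

7.7703 tonnes


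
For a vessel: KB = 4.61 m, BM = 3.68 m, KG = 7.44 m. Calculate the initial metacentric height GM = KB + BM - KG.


Formula: GM = KB + BM - KG
Step 1 — KM = KB + BM = 4.61 + 3.68 = 8.29 m
Step 2 — GM = KM - KG = 8.29 - 7.44 = 0.85 m

0.85 m


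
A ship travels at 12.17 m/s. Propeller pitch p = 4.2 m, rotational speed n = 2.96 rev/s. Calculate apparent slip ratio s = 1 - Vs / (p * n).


Formula: s = 1 - Vs / (p * n)
Step 1 — p * n = 4.2 * 2.96 = 12.432
Step 2 — Vs / (p*n) = 12.17 / 12.432 = 0.978925 (6 d.p.)
Step 3 — s = 1 - 0.978925 = 0.021075

0.021075


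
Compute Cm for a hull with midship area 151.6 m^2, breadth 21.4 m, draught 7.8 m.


Formula: Cm = Am / (B * T)
Step 1 — B * T = 21.4 * 7.8 = 166.92 m^2
Step 2 — Cm = 151.6 / 166.92 ≈ 0.90822 (5 s.f.)

0.90822


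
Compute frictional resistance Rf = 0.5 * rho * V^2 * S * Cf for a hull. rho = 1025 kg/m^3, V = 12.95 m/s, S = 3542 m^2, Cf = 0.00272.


Formula: Rf = 0.5 * rho * V^2 * S * Cf
Step 1 — V^2 = 12.95^2 = 167.7025
Step 2 — 0.5 * rho * V^2 = 0.5 * 1025 * 167.7025 = 85947.53125
Step 3 — Rf = 85947.53125 * 3542 * 0.00272 ≈ 828040 N (5 s.f.)

828040 N


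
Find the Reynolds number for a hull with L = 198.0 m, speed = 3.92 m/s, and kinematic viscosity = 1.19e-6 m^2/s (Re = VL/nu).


Formula: Re = V * L / nu
Step 1 — V * L = 3.92 * 198.0 = 776.16 m^2/s
Step 2 — Re = 776.16 / 1.19e-6 = 6.52e+08

6.52e+08


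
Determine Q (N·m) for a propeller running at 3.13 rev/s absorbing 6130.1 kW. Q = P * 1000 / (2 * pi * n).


Formula: Q = P_W / (2 * pi * n)
Step 1 — P_W = 6130.1 kW * 1000 = 6130100.0 W
Step 2 — 2 * pi * n = 2 * pi * 3.13 = 19.66637
Step 3 — Q = 6130100.0 / 19.66637 ≈ 311700 N·m (5 s.f.)

311700 N·m


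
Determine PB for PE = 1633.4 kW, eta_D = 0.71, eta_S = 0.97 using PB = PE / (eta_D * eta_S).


Formula: PB = PE / (eta_D * eta_S)
Step 1 — combined efficiency = eta_D * eta_S = 0.71 * 0.97 = 0.6887
Step 2 — PB = 1633.4 / 0.6887 ≈ 2371.7 kW (5 s.f.)

2371.7 kW


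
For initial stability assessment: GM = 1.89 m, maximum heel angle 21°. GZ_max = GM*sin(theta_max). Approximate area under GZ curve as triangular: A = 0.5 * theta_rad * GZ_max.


Formula: GZ_max = GM * sin(theta); Area = 0.5 * theta_rad * GZ_max
Step 1 — GZ_max = 1.89 * sin(21°) = 1.89 * 0.358368 = 0.677316 m
Step 2 — theta_rad = 21 * pi/180 = 0.366519 rad
Step 3 — Area = 0.5 * 0.366519 * 0.677316 ≈ 0.12412 m·rad (5 s.f.)

0.12412 m·rad


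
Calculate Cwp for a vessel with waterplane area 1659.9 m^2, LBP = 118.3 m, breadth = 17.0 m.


Formula: Cwp = Aw / (L * B)
Step 1 — L * B = 118.3 * 17.0 = 2011.1 m^2
Step 2 — Cwp = 1659.9 / 2011.1 ≈ 0.82537 (5 s.f.)

0.82537


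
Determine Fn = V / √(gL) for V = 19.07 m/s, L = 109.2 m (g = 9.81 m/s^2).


Formula: Fn = V / sqrt(g * L)
Step 1 — g * L = 9.81 * 109.2 = 1071.252
Step 2 — sqrt(g * L) = sqrt(1071.252) = 32.729986
Step 3 — Fn = 19.07 / 32.729986 ≈ 0.58265 (5 s.f.)

0.58265


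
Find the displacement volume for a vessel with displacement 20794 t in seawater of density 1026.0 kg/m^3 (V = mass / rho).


Formula: V = mass / rho
Step 1 — convert tonnes to kg: 20794 t * 1000 = 20794000 kg
Step 2 — V = 20794000 / 1026.0 ≈ 20267 m^3 (5 s.f.)

20267 m^3


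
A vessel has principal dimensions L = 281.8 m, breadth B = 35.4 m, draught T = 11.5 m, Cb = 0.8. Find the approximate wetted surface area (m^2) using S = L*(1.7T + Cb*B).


Formula: S = 1.7*L*T + V/T with V = Cb*L*B*T, i.e. S = L * (1.7*T + Cb*B)
Step 1 — 1.7*T = 1.7 * 11.5 = 19.55 m
Step 2 — Cb*B = 0.8 * 35.4 = 28.32 m
Step 3 — 1.7*T + Cb*B = 19.55 + 28.32 = 47.87 m
Step 4 — S = 281.8 * 47.87 ≈ 13490 m^2 (5 s.f.)

13490 m^2


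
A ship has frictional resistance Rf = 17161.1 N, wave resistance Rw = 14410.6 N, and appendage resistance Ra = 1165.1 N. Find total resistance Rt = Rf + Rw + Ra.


Formula: Rt = Rf + Rw + Ra
Substituting: Rt = 17161.1 + 14410.6 + 1165.1
Result: Rt = 32736.8 N

32736.8 N


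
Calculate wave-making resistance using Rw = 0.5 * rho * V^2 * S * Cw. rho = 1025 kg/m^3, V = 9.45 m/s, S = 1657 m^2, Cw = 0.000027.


Formula: Rw = 0.5 * rho * V^2 * S * Cw
Step 1 — V^2 = 9.45^2 = 89.3025
Step 2 — 0.5 * rho * V^2 = 0.5 * 1025 * 89.3025 = 45767.53125
Step 3 — Rw = 45767.53125 * 1657 * 0.000027 ≈ 2047.6 N (5 s.f.)

2047.6 N


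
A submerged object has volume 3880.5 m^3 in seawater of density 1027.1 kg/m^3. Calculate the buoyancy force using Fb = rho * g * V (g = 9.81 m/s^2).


Formula: Fb = rho * g * V
Substituting: Fb = 1027.1 * 9.81 * 3880.5
Intermediate: 1027.1 * 9.81 = 10075.851
Result: Fb = 10075.851 * 3880.5 ≈ 39099000 N (5 s.f.)

39099000 N


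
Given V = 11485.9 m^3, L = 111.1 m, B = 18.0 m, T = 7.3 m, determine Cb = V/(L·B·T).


Formula: Cb = V / (L * B * T)
Step 1 — L * B * T = 111.1 * 18.0 * 7.3 = 14598.54 m^3
Step 2 — Cb = 11485.9 / 14598.54 ≈ 0.78678 (5 s.f.)

0.78678


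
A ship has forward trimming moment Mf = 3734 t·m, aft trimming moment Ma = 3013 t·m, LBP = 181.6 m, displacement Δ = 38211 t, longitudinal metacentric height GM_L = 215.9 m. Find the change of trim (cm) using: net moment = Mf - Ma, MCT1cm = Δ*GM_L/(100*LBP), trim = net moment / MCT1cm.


Formula: net trimming moment = Mf - Ma; MCT1cm = Δ*GM_L/(100*LBP); trim = net moment / MCT1cm
Step 1 — net trimming moment = 3734 - 3013 = 721 t·m
Step 2 — MCT1cm = 38211 * 215.9 / (100 * 181.6) = 454.2817 t·m/cm
Step 3 — trim = 721 / 454.2817 ≈ 1.5871 cm (5 s.f.)

1.5871 cm


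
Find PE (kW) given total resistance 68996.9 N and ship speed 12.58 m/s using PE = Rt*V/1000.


Formula: PE = Rt * V / 1000 (kW)
Step 1 — PE (W) = 68996.9 * 12.58 = 867981.002 W
Step 2 — PE (kW) = 867981.002 / 1000 ≈ 867.98 kW (5 s.f.)

867.98 kW


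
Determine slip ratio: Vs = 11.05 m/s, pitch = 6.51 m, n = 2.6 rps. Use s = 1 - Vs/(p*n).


Formula: s = 1 - Vs / (p * n)
Step 1 — p * n = 6.51 * 2.6 = 16.926
Step 2 — Vs / (p*n) = 11.05 / 16.926 = 0.652842 (6 d.p.)
Step 3 — s = 1 - 0.652842 = 0.347158

0.347158


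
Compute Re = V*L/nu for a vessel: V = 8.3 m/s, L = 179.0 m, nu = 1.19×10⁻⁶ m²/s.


Formula: Re = V * L / nu
Step 1 — V * L = 8.3 * 179.0 = 1485.7 m^2/s
Step 2 — Re = 1485.7 / 1.19e-6 = 1.25e+09

1.25e+09


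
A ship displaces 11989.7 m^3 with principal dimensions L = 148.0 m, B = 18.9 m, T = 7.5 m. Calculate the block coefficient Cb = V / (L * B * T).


Formula: Cb = V / (L * B * T)
Step 1 — L * B * T = 148.0 * 18.9 * 7.5 = 20979.0 m^3
Step 2 — Cb = 11989.7 / 20979.0 ≈ 0.57151 (5 s.f.)

0.57151


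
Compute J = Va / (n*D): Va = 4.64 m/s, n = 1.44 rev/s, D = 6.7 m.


Formula: J = Va / (n * D)
Step 1 — n * D = 1.44 * 6.7 = 9.648
Step 2 — J = 4.64 / 9.648 ≈ 0.48093 (5 s.f.)

0.48093


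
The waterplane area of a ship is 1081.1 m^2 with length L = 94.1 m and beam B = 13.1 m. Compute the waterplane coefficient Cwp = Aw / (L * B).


Formula: Cwp = Aw / (L * B)
Step 1 — L * B = 94.1 * 13.1 = 1232.71 m^2
Step 2 — Cwp = 1081.1 / 1232.71 ≈ 0.87701 (5 s.f.)

0.87701


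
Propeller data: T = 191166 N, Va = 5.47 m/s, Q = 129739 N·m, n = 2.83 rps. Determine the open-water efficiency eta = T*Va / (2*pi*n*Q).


Formula: eta = T * Va / (2 * pi * n * Q)
Step 1 — numerator = T * Va = 191166 * 5.47 = 1045678.02
Step 2 — 2 * pi * n = 2 * pi * 2.83 = 17.781414
Step 3 — denominator = 17.781414 * 129739 = 2306942.87
Step 4 — eta = 1045678.02 / 2306942.87 ≈ 0.45327 (5 s.f.)

0.45327


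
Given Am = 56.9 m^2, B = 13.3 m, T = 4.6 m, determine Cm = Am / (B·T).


Formula: Cm = Am / (B * T)
Step 1 — B * T = 13.3 * 4.6 = 61.18 m^2
Step 2 — Cm = 56.9 / 61.18 ≈ 0.93004 (5 s.f.)

0.93004


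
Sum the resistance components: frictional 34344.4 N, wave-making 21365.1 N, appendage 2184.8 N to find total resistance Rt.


Formula: Rt = Rf + Rw + Ra
Substituting: Rt = 34344.4 + 21365.1 + 2184.8
Result: Rt = 57894.3 N

57894.3 N


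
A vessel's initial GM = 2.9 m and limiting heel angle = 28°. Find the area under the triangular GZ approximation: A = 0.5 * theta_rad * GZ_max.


Formula: GZ_max = GM * sin(theta); Area = 0.5 * theta_rad * GZ_max
Step 1 — GZ_max = 2.9 * sin(28°) = 2.9 * 0.469472 = 1.361469 m
Step 2 — theta_rad = 28 * pi/180 = 0.488692 rad
Step 3 — Area = 0.5 * 0.488692 * 1.361469 ≈ 0.33267 m·rad (5 s.f.)

0.33267 m·rad


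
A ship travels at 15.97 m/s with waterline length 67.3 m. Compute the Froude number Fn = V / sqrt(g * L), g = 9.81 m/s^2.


Formula: Fn = V / sqrt(g * L)
Step 1 — g * L = 9.81 * 67.3 = 660.213
Step 2 — sqrt(g * L) = sqrt(660.213) = 25.69461
Step 3 — Fn = 15.97 / 25.69461 ≈ 0.62153 (5 s.f.)

0.62153


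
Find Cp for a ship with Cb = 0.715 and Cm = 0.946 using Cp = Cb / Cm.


Formula: Cp = Cb / Cm
Substituting: Cp = 0.715 / 0.946
Result: Cp ≈ 0.75581 (5 s.f.)

0.75581


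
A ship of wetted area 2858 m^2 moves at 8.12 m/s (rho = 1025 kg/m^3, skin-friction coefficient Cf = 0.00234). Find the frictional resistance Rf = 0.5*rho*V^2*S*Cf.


Formula: Rf = 0.5 * rho * V^2 * S * Cf
Step 1 — V^2 = 8.12^2 = 65.9344
Step 2 — 0.5 * rho * V^2 = 0.5 * 1025 * 65.9344 = 33791.38
Step 3 — Rf = 33791.38 * 2858 * 0.00234 ≈ 225990 N (5 s.f.)

225990 N


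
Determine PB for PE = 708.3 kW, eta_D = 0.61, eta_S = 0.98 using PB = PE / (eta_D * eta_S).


Formula: PB = PE / (eta_D * eta_S)
Step 1 — combined efficiency = eta_D * eta_S = 0.61 * 0.98 = 0.5978
Step 2 — PB = 708.3 / 0.5978 ≈ 1184.8 kW (5 s.f.)

1184.8 kW


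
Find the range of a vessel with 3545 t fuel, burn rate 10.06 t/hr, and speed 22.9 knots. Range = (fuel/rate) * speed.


Formula: endurance = fuel / rate; range = endurance * speed
Step 1 — endurance = 3545 / 10.06 = 352.3857 hours
Step 2 — range = 352.3857 * 22.9 ≈ 8069.6 nautical miles (5 s.f.)

8069.6 NM


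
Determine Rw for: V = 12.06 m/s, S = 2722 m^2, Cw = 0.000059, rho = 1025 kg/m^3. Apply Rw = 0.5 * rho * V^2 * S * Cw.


Formula: Rw = 0.5 * rho * V^2 * S * Cw
Step 1 — V^2 = 12.06^2 = 145.4436
Step 2 — 0.5 * rho * V^2 = 0.5 * 1025 * 145.4436 = 74539.845
Step 3 — Rw = 74539.845 * 2722 * 0.000059 ≈ 11971 N (5 s.f.)

11971 N


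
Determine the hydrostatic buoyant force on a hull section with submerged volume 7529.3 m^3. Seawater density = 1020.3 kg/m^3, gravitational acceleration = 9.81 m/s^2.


Formula: Fb = rho * g * V
Substituting: Fb = 1020.3 * 9.81 * 7529.3
Intermediate: 1020.3 * 9.81 = 10009.143
Result: Fb = 10009.143 * 7529.3 ≈ 75362000 N (5 s.f.)

75362000 N


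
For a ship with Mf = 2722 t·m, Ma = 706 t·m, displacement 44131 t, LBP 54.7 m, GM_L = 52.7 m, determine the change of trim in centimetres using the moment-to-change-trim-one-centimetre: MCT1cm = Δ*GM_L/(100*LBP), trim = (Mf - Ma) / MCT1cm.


Formula: net trimming moment = Mf - Ma; MCT1cm = Δ*GM_L/(100*LBP); trim = net moment / MCT1cm
Step 1 — net trimming moment = 2722 - 706 = 2016 t·m
Step 2 — MCT1cm = 44131 * 52.7 / (100 * 54.7) = 425.1744 t·m/cm
Step 3 — trim = 2016 / 425.1744 ≈ 4.7416 cm (5 s.f.)

4.7416 cm


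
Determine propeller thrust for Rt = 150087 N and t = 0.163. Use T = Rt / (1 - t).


Formula: T = Rt / (1 - t)
Step 1 — (1 - t) = 1 - 0.163 = 0.837
Step 2 — T = 150087 / 0.837 ≈ 179320 N (5 s.f.)

179320 N


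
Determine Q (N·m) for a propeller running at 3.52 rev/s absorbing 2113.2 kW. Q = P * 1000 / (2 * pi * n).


Formula: Q = P_W / (2 * pi * n)
Step 1 — P_W = 2113.2 kW * 1000 = 2113200.0 W
Step 2 — 2 * pi * n = 2 * pi * 3.52 = 22.116812
Step 3 — Q = 2113200.0 / 22.116812 ≈ 95547 N·m (5 s.f.)

95547 N·m


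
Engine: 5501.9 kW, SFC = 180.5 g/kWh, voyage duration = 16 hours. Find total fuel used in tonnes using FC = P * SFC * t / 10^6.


Formula: FC (tonnes) = P * SFC * t / 1,000,000
Step 1 — P * SFC * t = 5501.9 * 180.5 * 16 = 15889487.2 g
Step 2 — FC (tonnes) = 15889487.2 / 1,000,000 ≈ 15.889 tonnes (5 s.f.)

15.889 tonnes


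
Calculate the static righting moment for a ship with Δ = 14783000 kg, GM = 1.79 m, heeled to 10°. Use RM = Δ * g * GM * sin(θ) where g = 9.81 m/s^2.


Formula: GZ = GM * sin(theta); RM = disp * g * GZ
Step 1 — GZ = 1.79 * sin(10°) = 1.79 * 0.173648 = 0.31083 m
Step 2 — RM = 14783000 * 9.81 * 0.31083 ≈ 45077000 N·m (5 s.f.)

45077000 N·m


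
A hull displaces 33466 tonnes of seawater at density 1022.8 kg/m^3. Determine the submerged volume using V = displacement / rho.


Formula: V = mass / rho
Step 1 — convert tonnes to kg: 33466 t * 1000 = 33466000 kg
Step 2 — V = 33466000 / 1022.8 ≈ 32720 m^3 (5 s.f.)

32720 m^3


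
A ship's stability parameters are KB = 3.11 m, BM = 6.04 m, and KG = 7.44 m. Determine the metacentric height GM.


Formula: GM = KB + BM - KG
Step 1 — KM = KB + BM = 3.11 + 6.04 = 9.15 m
Step 2 — GM = KM - KG = 9.15 - 7.44 = 1.71 m

1.71 m


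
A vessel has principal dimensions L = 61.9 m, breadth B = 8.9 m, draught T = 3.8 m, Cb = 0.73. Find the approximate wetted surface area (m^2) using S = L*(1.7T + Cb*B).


Formula: S = 1.7*L*T + V/T with V = Cb*L*B*T, i.e. S = L * (1.7*T + Cb*B)
Step 1 — 1.7*T = 1.7 * 3.8 = 6.46 m
Step 2 — Cb*B = 0.73 * 8.9 = 6.497 m
Step 3 — 1.7*T + Cb*B = 6.46 + 6.497 = 12.957 m
Step 4 — S = 61.9 * 12.957 ≈ 802.04 m^2 (5 s.f.)

802.04 m^2


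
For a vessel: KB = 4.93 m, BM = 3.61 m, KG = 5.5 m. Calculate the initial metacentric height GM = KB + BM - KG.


Formula: GM = KB + BM - KG
Step 1 — KM = KB + BM = 4.93 + 3.61 = 8.54 m
Step 2 — GM = KM - KG = 8.54 - 5.5 = 3.04 m

3.04 m


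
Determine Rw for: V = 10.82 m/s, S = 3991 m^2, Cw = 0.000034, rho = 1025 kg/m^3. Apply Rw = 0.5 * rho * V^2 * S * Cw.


Formula: Rw = 0.5 * rho * V^2 * S * Cw
Step 1 — V^2 = 10.82^2 = 117.0724
Step 2 — 0.5 * rho * V^2 = 0.5 * 1025 * 117.0724 = 59999.605
Step 3 — Rw = 59999.605 * 3991 * 0.000034 ≈ 8141.6 N (5 s.f.)

8141.6 N


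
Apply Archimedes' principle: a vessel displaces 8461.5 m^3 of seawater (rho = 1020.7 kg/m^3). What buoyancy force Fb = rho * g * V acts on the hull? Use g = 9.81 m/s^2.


Formula: Fb = rho * g * V
Substituting: Fb = 1020.7 * 9.81 * 8461.5
Intermediate: 1020.7 * 9.81 = 10013.067
Result: Fb = 10013.067 * 8461.5 ≈ 84726000 N (5 s.f.)

84726000 N


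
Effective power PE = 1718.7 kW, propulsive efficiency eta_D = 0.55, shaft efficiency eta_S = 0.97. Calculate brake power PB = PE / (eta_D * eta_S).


Formula: PB = PE / (eta_D * eta_S)
Step 1 — combined efficiency = eta_D * eta_S = 0.55 * 0.97 = 0.5335
Step 2 — PB = 1718.7 / 0.5335 ≈ 3221.6 kW (5 s.f.)

3221.6 kW


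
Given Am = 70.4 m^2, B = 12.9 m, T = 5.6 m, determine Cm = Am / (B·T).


Formula: Cm = Am / (B * T)
Step 1 — B * T = 12.9 * 5.6 = 72.24 m^2
Step 2 — Cm = 70.4 / 72.24 ≈ 0.97453 (5 s.f.)

0.97453


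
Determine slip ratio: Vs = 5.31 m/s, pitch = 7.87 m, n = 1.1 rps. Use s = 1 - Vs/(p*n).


Formula: s = 1 - Vs / (p * n)
Step 1 — p * n = 7.87 * 1.1 = 8.657
Step 2 — Vs / (p*n) = 5.31 / 8.657 = 0.613376 (6 d.p.)
Step 3 — s = 1 - 0.613376 = 0.386624

0.386624


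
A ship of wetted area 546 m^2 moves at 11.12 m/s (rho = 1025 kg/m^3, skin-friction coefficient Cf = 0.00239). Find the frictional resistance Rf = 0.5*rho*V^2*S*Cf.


Formula: Rf = 0.5 * rho * V^2 * S * Cf
Step 1 — V^2 = 11.12^2 = 123.6544
Step 2 — 0.5 * rho * V^2 = 0.5 * 1025 * 123.6544 = 63372.88
Step 3 — Rf = 63372.88 * 546 * 0.00239 ≈ 82698 N (5 s.f.)

82698 N


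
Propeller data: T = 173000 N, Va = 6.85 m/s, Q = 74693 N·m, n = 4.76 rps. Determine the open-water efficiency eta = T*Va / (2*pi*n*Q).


Formula: eta = T * Va / (2 * pi * n * Q)
Step 1 — numerator = T * Va = 173000 * 6.85 = 1185050.0
Step 2 — 2 * pi * n = 2 * pi * 4.76 = 29.907962
Step 3 — denominator = 29.907962 * 74693 = 2233915.41
Step 4 — eta = 1185050.0 / 2233915.41 ≈ 0.53048 (5 s.f.)

0.53048


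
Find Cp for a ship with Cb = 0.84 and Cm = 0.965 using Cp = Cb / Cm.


Formula: Cp = Cb / Cm
Substituting: Cp = 0.84 / 0.965
Result: Cp ≈ 0.87047 (5 s.f.)

0.87047


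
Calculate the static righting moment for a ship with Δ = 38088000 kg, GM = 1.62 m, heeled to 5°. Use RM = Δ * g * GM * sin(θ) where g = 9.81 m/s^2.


Formula: GZ = GM * sin(theta); RM = disp * g * GZ
Step 1 — GZ = 1.62 * sin(5°) = 1.62 * 0.087156 = 0.141193 m
Step 2 — RM = 38088000 * 9.81 * 0.141193 ≈ 52756000 N·m (5 s.f.)

52756000 N·m


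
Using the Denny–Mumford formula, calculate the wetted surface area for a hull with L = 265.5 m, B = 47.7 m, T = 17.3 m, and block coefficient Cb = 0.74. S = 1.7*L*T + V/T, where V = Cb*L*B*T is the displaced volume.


Formula: S = 1.7*L*T + V/T with V = Cb*L*B*T, i.e. S = L * (1.7*T + Cb*B)
Step 1 — 1.7*T = 1.7 * 17.3 = 29.41 m
Step 2 — Cb*B = 0.74 * 47.7 = 35.298 m
Step 3 — 1.7*T + Cb*B = 29.41 + 35.298 = 64.708 m
Step 4 — S = 265.5 * 64.708 ≈ 17180 m^2 (5 s.f.)

17180 m^2


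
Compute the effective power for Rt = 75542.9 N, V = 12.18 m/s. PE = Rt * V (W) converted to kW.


Formula: PE = Rt * V / 1000 (kW)
Step 1 — PE (W) = 75542.9 * 12.18 = 920112.522 W
Step 2 — PE (kW) = 920112.522 / 1000 ≈ 920.11 kW (5 s.f.)

920.11 kW


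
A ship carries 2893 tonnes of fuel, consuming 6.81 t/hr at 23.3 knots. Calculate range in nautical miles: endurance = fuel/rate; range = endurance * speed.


Formula: endurance = fuel / rate; range = endurance * speed
Step 1 — endurance = 2893 / 6.81 = 424.8164 hours
Step 2 — range = 424.8164 * 23.3 ≈ 9898.2 nautical miles (5 s.f.)

9898.2 NM


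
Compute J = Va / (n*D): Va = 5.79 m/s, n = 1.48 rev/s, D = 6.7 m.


Formula: J = Va / (n * D)
Step 1 — n * D = 1.48 * 6.7 = 9.916
Step 2 — J = 5.79 / 9.916 ≈ 0.58390 (5 s.f.)

0.58390


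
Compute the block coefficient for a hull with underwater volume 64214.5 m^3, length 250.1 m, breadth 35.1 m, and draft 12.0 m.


Formula: Cb = V / (L * B * T)
Step 1 — L * B * T = 250.1 * 35.1 * 12.0 = 105342.12 m^3
Step 2 — Cb = 64214.5 / 105342.12 ≈ 0.60958 (5 s.f.)

0.60958


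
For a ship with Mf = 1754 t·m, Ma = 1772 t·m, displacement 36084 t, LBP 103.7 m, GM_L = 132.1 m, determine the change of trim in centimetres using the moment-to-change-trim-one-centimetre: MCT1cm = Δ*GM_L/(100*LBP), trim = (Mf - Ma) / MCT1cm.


Formula: net trimming moment = Mf - Ma; MCT1cm = Δ*GM_L/(100*LBP); trim = net moment / MCT1cm
Step 1 — net trimming moment = 1754 - 1772 = -18 t·m
Step 2 — MCT1cm = 36084 * 132.1 / (100 * 103.7) = 459.6621 t·m/cm
Step 3 — trim = -18 / 459.6621 ≈ -0.039159 cm (5 s.f.)

-0.039159 cm


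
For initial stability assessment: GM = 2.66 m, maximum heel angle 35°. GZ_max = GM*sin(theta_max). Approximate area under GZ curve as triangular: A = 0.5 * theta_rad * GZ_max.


Formula: GZ_max = GM * sin(theta); Area = 0.5 * theta_rad * GZ_max
Step 1 — GZ_max = 2.66 * sin(35°) = 2.66 * 0.573576 = 1.525712 m
Step 2 — theta_rad = 35 * pi/180 = 0.610865 rad
Step 3 — Area = 0.5 * 0.610865 * 1.525712 ≈ 0.46600 m·rad (5 s.f.)

0.46600 m·rad


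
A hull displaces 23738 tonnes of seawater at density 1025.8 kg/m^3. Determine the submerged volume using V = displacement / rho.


Formula: V = mass / rho
Step 1 — convert tonnes to kg: 23738 t * 1000 = 23738000 kg
Step 2 — V = 23738000 / 1025.8 ≈ 23141 m^3 (5 s.f.)

23141 m^3


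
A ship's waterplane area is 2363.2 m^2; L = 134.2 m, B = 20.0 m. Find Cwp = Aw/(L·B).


Formula: Cwp = Aw / (L * B)
Step 1 — L * B = 134.2 * 20.0 = 2684.0 m^2
Step 2 — Cwp = 2363.2 / 2684.0 ≈ 0.88048 (5 s.f.)

0.88048


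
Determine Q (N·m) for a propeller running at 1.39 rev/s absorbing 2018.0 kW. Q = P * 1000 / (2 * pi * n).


Formula: Q = P_W / (2 * pi * n)
Step 1 — P_W = 2018.0 kW * 1000 = 2018000.0 W
Step 2 — 2 * pi * n = 2 * pi * 1.39 = 8.733628
Step 3 — Q = 2018000.0 / 8.733628 ≈ 231060 N·m (5 s.f.)

231060 N·m


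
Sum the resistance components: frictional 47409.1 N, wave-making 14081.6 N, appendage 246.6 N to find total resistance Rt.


Formula: Rt = Rf + Rw + Ra
Substituting: Rt = 47409.1 + 14081.6 + 246.6
Result: Rt = 61737.3 N

61737.3 N


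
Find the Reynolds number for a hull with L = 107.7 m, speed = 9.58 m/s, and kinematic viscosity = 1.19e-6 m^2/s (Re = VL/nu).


Formula: Re = V * L / nu
Step 1 — V * L = 9.58 * 107.7 = 1031.766 m^2/s
Step 2 — Re = 1031.766 / 1.19e-6 = 8.67e+08

8.67e+08


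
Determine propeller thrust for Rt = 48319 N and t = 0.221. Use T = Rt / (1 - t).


Formula: T = Rt / (1 - t)
Step 1 — (1 - t) = 1 - 0.221 = 0.779
Step 2 — T = 48319 / 0.779 ≈ 62027 N (5 s.f.)

62027 N


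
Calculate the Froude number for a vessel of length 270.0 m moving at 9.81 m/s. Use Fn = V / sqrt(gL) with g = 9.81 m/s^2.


Formula: Fn = V / sqrt(g * L)
Step 1 — g * L = 9.81 * 270.0 = 2648.7
Step 2 — sqrt(g * L) = sqrt(2648.7) = 51.465522
Step 3 — Fn = 9.81 / 51.465522 ≈ 0.19061 (5 s.f.)

0.19061


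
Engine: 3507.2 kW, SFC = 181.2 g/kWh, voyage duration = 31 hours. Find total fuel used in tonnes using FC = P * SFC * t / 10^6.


Formula: FC (tonnes) = P * SFC * t / 1,000,000
Step 1 — P * SFC * t = 3507.2 * 181.2 * 31 = 19700643.84 g
Step 2 — FC (tonnes) = 19700643.84 / 1,000,000 ≈ 19.701 tonnes (5 s.f.)

19.701 tonnes


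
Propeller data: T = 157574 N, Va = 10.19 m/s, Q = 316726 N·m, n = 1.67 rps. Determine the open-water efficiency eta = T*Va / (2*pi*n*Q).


Formula: eta = T * Va / (2 * pi * n * Q)
Step 1 — numerator = T * Va = 157574 * 10.19 = 1605679.06
Step 2 — 2 * pi * n = 2 * pi * 1.67 = 10.492919
Step 3 — denominator = 10.492919 * 316726 = 3323380.26
Step 4 — eta = 1605679.06 / 3323380.26 ≈ 0.48315 (5 s.f.)

0.48315


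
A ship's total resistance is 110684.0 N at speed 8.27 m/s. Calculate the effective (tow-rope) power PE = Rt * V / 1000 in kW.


Formula: PE = Rt * V / 1000 (kW)
Step 1 — PE (W) = 110684.0 * 8.27 = 915356.68 W
Step 2 — PE (kW) = 915356.68 / 1000 ≈ 915.36 kW (5 s.f.)

915.36 kW


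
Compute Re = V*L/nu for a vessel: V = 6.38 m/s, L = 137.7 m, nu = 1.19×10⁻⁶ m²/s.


Formula: Re = V * L / nu
Step 1 — V * L = 6.38 * 137.7 = 878.526 m^2/s
Step 2 — Re = 878.526 / 1.19e-6 = 7.38e+08

7.38e+08


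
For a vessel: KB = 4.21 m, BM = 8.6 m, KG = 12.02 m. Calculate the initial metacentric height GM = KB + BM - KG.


Formula: GM = KB + BM - KG
Step 1 — KM = KB + BM = 4.21 + 8.6 = 12.81 m
Step 2 — GM = KM - KG = 12.81 - 12.02 = 0.79 m

0.79 m


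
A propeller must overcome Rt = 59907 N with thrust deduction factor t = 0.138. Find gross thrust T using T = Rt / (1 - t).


Formula: T = Rt / (1 - t)
Step 1 — (1 - t) = 1 - 0.138 = 0.862
Step 2 — T = 59907 / 0.862 ≈ 69498 N (5 s.f.)

69498 N


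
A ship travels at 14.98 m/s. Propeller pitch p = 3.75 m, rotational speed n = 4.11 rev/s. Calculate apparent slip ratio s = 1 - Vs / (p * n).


Formula: s = 1 - Vs / (p * n)
Step 1 — p * n = 3.75 * 4.11 = 15.4125
Step 2 — Vs / (p*n) = 14.98 / 15.4125 = 0.971938 (6 d.p.)
Step 3 — s = 1 - 0.971938 = 0.028062

0.028062


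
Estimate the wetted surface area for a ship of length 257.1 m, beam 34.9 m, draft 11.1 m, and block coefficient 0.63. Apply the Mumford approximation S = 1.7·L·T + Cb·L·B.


Formula: S = 1.7*L*T + V/T with V = Cb*L*B*T, i.e. S = L * (1.7*T + Cb*B)
Step 1 — 1.7*T = 1.7 * 11.1 = 18.87 m
Step 2 — Cb*B = 0.63 * 34.9 = 21.987 m
Step 3 — 1.7*T + Cb*B = 18.87 + 21.987 = 40.857 m
Step 4 — S = 257.1 * 40.857 ≈ 10504 m^2 (5 s.f.)

10504 m^2


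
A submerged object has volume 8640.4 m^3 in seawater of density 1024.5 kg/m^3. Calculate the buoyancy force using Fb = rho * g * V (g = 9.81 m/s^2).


Formula: Fb = rho * g * V
Substituting: Fb = 1024.5 * 9.81 * 8640.4
Intermediate: 1024.5 * 9.81 = 10050.345
Result: Fb = 10050.345 * 8640.4 ≈ 86839000 N (5 s.f.)

86839000 N


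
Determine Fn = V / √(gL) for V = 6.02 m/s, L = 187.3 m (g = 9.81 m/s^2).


Formula: Fn = V / sqrt(g * L)
Step 1 — g * L = 9.81 * 187.3 = 1837.413
Step 2 — sqrt(g * L) = sqrt(1837.413) = 42.865056
Step 3 — Fn = 6.02 / 42.865056 ≈ 0.14044 (5 s.f.)

0.14044


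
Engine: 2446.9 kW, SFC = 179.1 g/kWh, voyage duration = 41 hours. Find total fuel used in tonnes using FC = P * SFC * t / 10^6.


Formula: FC (tonnes) = P * SFC * t / 1,000,000
Step 1 — P * SFC * t = 2446.9 * 179.1 * 41 = 17967831.39 g
Step 2 — FC (tonnes) = 17967831.39 / 1,000,000 ≈ 17.968 tonnes (5 s.f.)

17.968 tonnes


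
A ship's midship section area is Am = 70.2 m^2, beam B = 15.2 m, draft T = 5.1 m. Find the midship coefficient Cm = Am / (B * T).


Formula: Cm = Am / (B * T)
Step 1 — B * T = 15.2 * 5.1 = 77.52 m^2
Step 2 — Cm = 70.2 / 77.52 ≈ 0.90557 (5 s.f.)

0.90557


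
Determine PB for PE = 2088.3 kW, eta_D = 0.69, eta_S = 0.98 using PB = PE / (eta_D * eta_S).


Formula: PB = PE / (eta_D * eta_S)
Step 1 — combined efficiency = eta_D * eta_S = 0.69 * 0.98 = 0.6762
Step 2 — PB = 2088.3 / 0.6762 ≈ 3088.3 kW (5 s.f.)

3088.3 kW


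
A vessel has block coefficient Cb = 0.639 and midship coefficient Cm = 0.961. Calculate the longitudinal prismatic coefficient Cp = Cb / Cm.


Formula: Cp = Cb / Cm
Substituting: Cp = 0.639 / 0.961
Result: Cp ≈ 0.66493 (5 s.f.)

0.66493


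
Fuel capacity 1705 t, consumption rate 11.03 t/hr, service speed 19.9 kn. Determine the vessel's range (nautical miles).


Formula: endurance = fuel / rate; range = endurance * speed
Step 1 — endurance = 1705 / 11.03 = 154.5784 hours
Step 2 — range = 154.5784 * 19.9 ≈ 3076.1 nautical miles (5 s.f.)

3076.1 NM


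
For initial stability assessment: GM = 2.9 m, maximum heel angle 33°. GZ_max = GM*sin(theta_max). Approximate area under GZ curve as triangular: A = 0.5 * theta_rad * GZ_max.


Formula: GZ_max = GM * sin(theta); Area = 0.5 * theta_rad * GZ_max
Step 1 — GZ_max = 2.9 * sin(33°) = 2.9 * 0.544639 = 1.579453 m
Step 2 — theta_rad = 33 * pi/180 = 0.575959 rad
Step 3 — Area = 0.5 * 0.575959 * 1.579453 ≈ 0.45485 m·rad (5 s.f.)

0.45485 m·rad


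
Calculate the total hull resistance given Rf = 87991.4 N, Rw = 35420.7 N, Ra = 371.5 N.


Formula: Rt = Rf + Rw + Ra
Substituting: Rt = 87991.4 + 35420.7 + 371.5
Result: Rt = 123783.6 N

123783.6 N


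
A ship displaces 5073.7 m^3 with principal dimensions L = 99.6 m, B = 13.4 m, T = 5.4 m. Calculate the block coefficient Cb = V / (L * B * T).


Formula: Cb = V / (L * B * T)
Step 1 — L * B * T = 99.6 * 13.4 * 5.4 = 7207.056 m^3
Step 2 — Cb = 5073.7 / 7207.056 ≈ 0.70399 (5 s.f.)

0.70399


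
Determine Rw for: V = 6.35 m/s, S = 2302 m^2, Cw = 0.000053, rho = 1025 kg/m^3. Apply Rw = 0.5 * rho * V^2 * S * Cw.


Formula: Rw = 0.5 * rho * V^2 * S * Cw
Step 1 — V^2 = 6.35^2 = 40.3225
Step 2 — 0.5 * rho * V^2 = 0.5 * 1025 * 40.3225 = 20665.28125
Step 3 — Rw = 20665.28125 * 2302 * 0.000053 ≈ 2521.3 N (5 s.f.)

2521.3 N


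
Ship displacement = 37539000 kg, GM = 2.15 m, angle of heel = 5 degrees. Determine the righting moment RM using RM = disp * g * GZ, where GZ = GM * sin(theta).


Formula: GZ = GM * sin(theta); RM = disp * g * GZ
Step 1 — GZ = 2.15 * sin(5°) = 2.15 * 0.087156 = 0.187385 m
Step 2 — RM = 37539000 * 9.81 * 0.187385 ≈ 69006000 N·m (5 s.f.)

69006000 N·m


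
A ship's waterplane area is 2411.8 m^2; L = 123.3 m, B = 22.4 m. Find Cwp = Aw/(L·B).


Formula: Cwp = Aw / (L * B)
Step 1 — L * B = 123.3 * 22.4 = 2761.92 m^2
Step 2 — Cwp = 2411.8 / 2761.92 ≈ 0.87323 (5 s.f.)

0.87323


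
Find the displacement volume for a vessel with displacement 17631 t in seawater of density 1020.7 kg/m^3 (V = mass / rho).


Formula: V = mass / rho
Step 1 — convert tonnes to kg: 17631 t * 1000 = 17631000 kg
Step 2 — V = 17631000 / 1020.7 ≈ 17273 m^3 (5 s.f.)

17273 m^3


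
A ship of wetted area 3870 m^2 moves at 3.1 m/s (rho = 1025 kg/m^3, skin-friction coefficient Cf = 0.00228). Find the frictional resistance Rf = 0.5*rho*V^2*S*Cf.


Formula: Rf = 0.5 * rho * V^2 * S * Cf
Step 1 — V^2 = 3.1^2 = 9.61
Step 2 — 0.5 * rho * V^2 = 0.5 * 1025 * 9.61 = 4925.125
Step 3 — Rf = 4925.125 * 3870 * 0.00228 ≈ 43457 N (5 s.f.)

43457 N


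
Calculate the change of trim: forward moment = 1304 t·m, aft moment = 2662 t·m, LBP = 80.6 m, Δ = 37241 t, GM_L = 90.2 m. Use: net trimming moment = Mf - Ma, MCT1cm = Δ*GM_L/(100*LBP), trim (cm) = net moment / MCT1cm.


Formula: net trimming moment = Mf - Ma; MCT1cm = Δ*GM_L/(100*LBP); trim = net moment / MCT1cm
Step 1 — net trimming moment = 1304 - 2662 = -1358 t·m
Step 2 — MCT1cm = 37241 * 90.2 / (100 * 80.6) = 416.7665 t·m/cm
Step 3 — trim = -1358 / 416.7665 ≈ -3.2584 cm (5 s.f.)

-3.2584 cm


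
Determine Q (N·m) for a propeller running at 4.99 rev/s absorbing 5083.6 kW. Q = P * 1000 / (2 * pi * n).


Formula: Q = P_W / (2 * pi * n)
Step 1 — P_W = 5083.6 kW * 1000 = 5083600.0 W
Step 2 — 2 * pi * n = 2 * pi * 4.99 = 31.353095
Step 3 — Q = 5083600.0 / 31.353095 ≈ 162140 N·m (5 s.f.)

162140 N·m


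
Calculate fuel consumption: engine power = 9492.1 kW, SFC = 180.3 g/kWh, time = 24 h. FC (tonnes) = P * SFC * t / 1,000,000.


Formula: FC (tonnes) = P * SFC * t / 1,000,000
Step 1 — P * SFC * t = 9492.1 * 180.3 * 24 = 41074215.12 g
Step 2 — FC (tonnes) = 41074215.12 / 1,000,000 ≈ 41.074 tonnes (5 s.f.)

41.074 tonnes


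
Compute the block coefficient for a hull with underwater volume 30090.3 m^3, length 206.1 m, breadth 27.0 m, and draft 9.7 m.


Formula: Cb = V / (L * B * T)
Step 1 — L * B * T = 206.1 * 27.0 * 9.7 = 53977.59 m^3
Step 2 — Cb = 30090.3 / 53977.59 ≈ 0.55746 (5 s.f.)

0.55746


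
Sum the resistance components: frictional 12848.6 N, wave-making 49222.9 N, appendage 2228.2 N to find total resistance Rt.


Formula: Rt = Rf + Rw + Ra
Substituting: Rt = 12848.6 + 49222.9 + 2228.2
Result: Rt = 64299.7 N

64299.7 N


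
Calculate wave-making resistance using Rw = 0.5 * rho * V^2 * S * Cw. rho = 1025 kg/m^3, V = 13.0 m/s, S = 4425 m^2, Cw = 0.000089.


Formula: Rw = 0.5 * rho * V^2 * S * Cw
Step 1 — V^2 = 13.0^2 = 169.0
Step 2 — 0.5 * rho * V^2 = 0.5 * 1025 * 169.0 = 86612.5
Step 3 — Rw = 86612.5 * 4425 * 0.000089 ≈ 34110 N (5 s.f.)

34110 N


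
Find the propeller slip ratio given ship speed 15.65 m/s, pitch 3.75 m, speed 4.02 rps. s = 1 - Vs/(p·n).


Formula: s = 1 - Vs / (p * n)
Step 1 — p * n = 3.75 * 4.02 = 15.075
Step 2 — Vs / (p*n) = 15.65 / 15.075 = 1.038143 (6 d.p.)
Step 3 — s = 1 - 1.038143 = -0.038143

-0.038143


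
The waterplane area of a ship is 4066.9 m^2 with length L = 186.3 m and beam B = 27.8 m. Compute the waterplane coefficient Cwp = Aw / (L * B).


Formula: Cwp = Aw / (L * B)
Step 1 — L * B = 186.3 * 27.8 = 5179.14 m^2
Step 2 — Cwp = 4066.9 / 5179.14 ≈ 0.78525 (5 s.f.)

0.78525


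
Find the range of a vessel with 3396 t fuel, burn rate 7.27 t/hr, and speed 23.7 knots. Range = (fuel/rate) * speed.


Formula: endurance = fuel / rate; range = endurance * speed
Step 1 — endurance = 3396 / 7.27 = 467.1252 hours
Step 2 — range = 467.1252 * 23.7 ≈ 11071 nautical miles (5 s.f.)

11071 NM


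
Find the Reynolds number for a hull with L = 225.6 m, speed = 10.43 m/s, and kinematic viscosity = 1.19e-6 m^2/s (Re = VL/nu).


Formula: Re = V * L / nu
Step 1 — V * L = 10.43 * 225.6 = 2353.008 m^2/s
Step 2 — Re = 2353.008 / 1.19e-6 = 1.98e+09

1.98e+09


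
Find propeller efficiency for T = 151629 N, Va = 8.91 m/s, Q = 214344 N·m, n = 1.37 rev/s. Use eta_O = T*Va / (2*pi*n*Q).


Formula: eta = T * Va / (2 * pi * n * Q)
Step 1 — numerator = T * Va = 151629 * 8.91 = 1351014.39
Step 2 — 2 * pi * n = 2 * pi * 1.37 = 8.607964
Step 3 — denominator = 8.607964 * 214344 = 1845065.44
Step 4 — eta = 1351014.39 / 1845065.44 ≈ 0.73223 (5 s.f.)

0.73223


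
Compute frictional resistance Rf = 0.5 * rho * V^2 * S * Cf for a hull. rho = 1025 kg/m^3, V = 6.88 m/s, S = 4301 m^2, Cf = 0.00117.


Formula: Rf = 0.5 * rho * V^2 * S * Cf
Step 1 — V^2 = 6.88^2 = 47.3344
Step 2 — 0.5 * rho * V^2 = 0.5 * 1025 * 47.3344 = 24258.88
Step 3 — Rf = 24258.88 * 4301 * 0.00117 ≈ 122070 N (5 s.f.)

122070 N


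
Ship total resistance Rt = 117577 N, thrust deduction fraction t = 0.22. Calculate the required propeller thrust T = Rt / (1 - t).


Formula: T = Rt / (1 - t)
Step 1 — (1 - t) = 1 - 0.22 = 0.78
Step 2 — T = 117577 / 0.78 ≈ 150740 N (5 s.f.)

150740 N


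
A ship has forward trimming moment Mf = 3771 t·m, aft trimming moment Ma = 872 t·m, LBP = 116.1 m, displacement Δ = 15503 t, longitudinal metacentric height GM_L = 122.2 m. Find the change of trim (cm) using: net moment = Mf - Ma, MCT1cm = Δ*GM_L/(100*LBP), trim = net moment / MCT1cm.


Formula: net trimming moment = Mf - Ma; MCT1cm = Δ*GM_L/(100*LBP); trim = net moment / MCT1cm
Step 1 — net trimming moment = 3771 - 872 = 2899 t·m
Step 2 — MCT1cm = 15503 * 122.2 / (100 * 116.1) = 163.1754 t·m/cm
Step 3 — trim = 2899 / 163.1754 ≈ 17.766 cm (5 s.f.)

17.766 cm


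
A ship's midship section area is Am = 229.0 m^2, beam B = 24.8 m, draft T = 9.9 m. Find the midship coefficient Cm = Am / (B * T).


Formula: Cm = Am / (B * T)
Step 1 — B * T = 24.8 * 9.9 = 245.52 m^2
Step 2 — Cm = 229.0 / 245.52 ≈ 0.93271 (5 s.f.)

0.93271


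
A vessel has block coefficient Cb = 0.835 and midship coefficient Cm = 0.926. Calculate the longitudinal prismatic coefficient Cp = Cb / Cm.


Formula: Cp = Cb / Cm
Substituting: Cp = 0.835 / 0.926
Result: Cp ≈ 0.90173 (5 s.f.)

0.90173


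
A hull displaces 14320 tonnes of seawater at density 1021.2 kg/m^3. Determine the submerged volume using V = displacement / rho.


Formula: V = mass / rho
Step 1 — convert tonnes to kg: 14320 t * 1000 = 14320000 kg
Step 2 — V = 14320000 / 1021.2 ≈ 14023 m^3 (5 s.f.)

14023 m^3


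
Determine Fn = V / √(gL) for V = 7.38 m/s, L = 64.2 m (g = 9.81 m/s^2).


Formula: Fn = V / sqrt(g * L)
Step 1 — g * L = 9.81 * 64.2 = 629.802
Step 2 — sqrt(g * L) = sqrt(629.802) = 25.095856
Step 3 — Fn = 7.38 / 25.095856 ≈ 0.29407 (5 s.f.)

0.29407


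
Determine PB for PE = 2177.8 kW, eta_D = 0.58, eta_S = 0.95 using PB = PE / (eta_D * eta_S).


Formula: PB = PE / (eta_D * eta_S)
Step 1 — combined efficiency = eta_D * eta_S = 0.58 * 0.95 = 0.551
Step 2 — PB = 2177.8 / 0.551 ≈ 3952.5 kW (5 s.f.)

3952.5 kW


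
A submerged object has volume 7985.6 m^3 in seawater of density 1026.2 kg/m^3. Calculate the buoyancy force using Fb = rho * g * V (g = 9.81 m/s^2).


Formula: Fb = rho * g * V
Substituting: Fb = 1026.2 * 9.81 * 7985.6
Intermediate: 1026.2 * 9.81 = 10067.022
Result: Fb = 10067.022 * 7985.6 ≈ 80391000 N (5 s.f.)

80391000 N


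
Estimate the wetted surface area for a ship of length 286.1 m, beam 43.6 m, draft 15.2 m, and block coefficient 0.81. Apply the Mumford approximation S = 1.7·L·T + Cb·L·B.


Formula: S = 1.7*L*T + V/T with V = Cb*L*B*T, i.e. S = L * (1.7*T + Cb*B)
Step 1 — 1.7*T = 1.7 * 15.2 = 25.84 m
Step 2 — Cb*B = 0.81 * 43.6 = 35.316 m
Step 3 — 1.7*T + Cb*B = 25.84 + 35.316 = 61.156 m
Step 4 — S = 286.1 * 61.156 ≈ 17497 m^2 (5 s.f.)

17497 m^2


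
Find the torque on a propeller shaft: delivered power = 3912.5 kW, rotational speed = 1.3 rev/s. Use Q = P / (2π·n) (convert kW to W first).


Formula: Q = P_W / (2 * pi * n)
Step 1 — P_W = 3912.5 kW * 1000 = 3912500.0 W
Step 2 — 2 * pi * n = 2 * pi * 1.3 = 8.168141
Step 3 — Q = 3912500.0 / 8.168141 ≈ 479000 N·m (5 s.f.)

479000 N·m


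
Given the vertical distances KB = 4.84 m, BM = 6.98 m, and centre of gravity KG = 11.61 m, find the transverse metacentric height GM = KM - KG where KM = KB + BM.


Formula: GM = KB + BM - KG
Step 1 — KM = KB + BM = 4.84 + 6.98 = 11.82 m
Step 2 — GM = KM - KG = 11.82 - 11.61 = 0.21 m

0.21 m


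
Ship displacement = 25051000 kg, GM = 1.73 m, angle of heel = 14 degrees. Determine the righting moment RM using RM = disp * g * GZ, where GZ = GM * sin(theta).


Formula: GZ = GM * sin(theta); RM = disp * g * GZ
Step 1 — GZ = 1.73 * sin(14°) = 1.73 * 0.241922 = 0.418525 m
Step 2 — RM = 25051000 * 9.81 * 0.418525 ≈ 102850000 N·m (5 s.f.)

102850000 N·m


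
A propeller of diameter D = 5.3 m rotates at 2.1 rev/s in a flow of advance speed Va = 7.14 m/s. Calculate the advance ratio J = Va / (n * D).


Formula: J = Va / (n * D)
Step 1 — n * D = 2.1 * 5.3 = 11.13
Step 2 — J = 7.14 / 11.13 ≈ 0.64151 (5 s.f.)

0.64151


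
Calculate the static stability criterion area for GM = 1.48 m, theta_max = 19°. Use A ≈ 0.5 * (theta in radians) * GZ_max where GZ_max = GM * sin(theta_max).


Formula: GZ_max = GM * sin(theta); Area = 0.5 * theta_rad * GZ_max
Step 1 — GZ_max = 1.48 * sin(19°) = 1.48 * 0.325568 = 0.481841 m
Step 2 — theta_rad = 19 * pi/180 = 0.331613 rad
Step 3 — Area = 0.5 * 0.331613 * 0.481841 ≈ 0.079892 m·rad (5 s.f.)

0.079892 m·rad
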